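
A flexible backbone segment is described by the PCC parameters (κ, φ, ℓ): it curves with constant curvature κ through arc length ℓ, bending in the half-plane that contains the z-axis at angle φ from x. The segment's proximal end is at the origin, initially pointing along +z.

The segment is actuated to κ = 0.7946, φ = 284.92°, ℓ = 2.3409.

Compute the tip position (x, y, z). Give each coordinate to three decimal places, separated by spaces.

0.416 -1.563 1.206

θ = κ·ℓ = 0.7946 × 2.3409 = 1.86008 rad
ρ = (1 − cos θ)/κ = (1 − -0.28526)/0.7946 = 1.61750
z = sin θ / κ = 0.95845/0.7946 = 1.20620
x = ρ cos φ = 1.61750 × cos(284.92°) = 0.41646
y = ρ sin φ = 1.61750 × sin(284.92°) = -1.56297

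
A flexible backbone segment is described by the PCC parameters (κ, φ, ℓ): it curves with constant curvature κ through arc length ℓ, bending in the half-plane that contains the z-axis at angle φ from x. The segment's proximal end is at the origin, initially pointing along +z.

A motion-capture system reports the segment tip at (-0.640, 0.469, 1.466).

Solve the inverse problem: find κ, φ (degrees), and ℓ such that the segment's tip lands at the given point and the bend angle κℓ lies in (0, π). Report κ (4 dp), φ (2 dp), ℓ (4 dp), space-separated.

0.5711 143.77 1.7373

ρ = √(x²+y²) = √(-0.640² + 0.469²) = 0.79345
φ = atan2(y, x) mod 360° = atan2(0.469, -0.640) = 143.7656°
|p|² = ρ² + z² = 0.79345² + 1.466² = 2.77872
κ = 2ρ / |p|² = 2×0.79345 / 2.77872 = 0.57109
θ = 2·atan2(ρ, z) = 2·atan2(0.79345, 1.466) = 0.99218 rad
ℓ = θ/κ = 0.99218/0.57109 = 1.73734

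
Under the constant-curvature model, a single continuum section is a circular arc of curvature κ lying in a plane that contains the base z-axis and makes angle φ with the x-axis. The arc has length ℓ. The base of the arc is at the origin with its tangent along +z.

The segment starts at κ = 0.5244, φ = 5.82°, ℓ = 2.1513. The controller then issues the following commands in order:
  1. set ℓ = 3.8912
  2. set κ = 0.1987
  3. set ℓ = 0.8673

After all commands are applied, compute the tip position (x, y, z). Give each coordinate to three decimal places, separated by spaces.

initial: κ=0.5244, φ=5.82°, ℓ=2.1513
cmd 1: set ℓ=3.8912 → (κ,φ,ℓ)=(0.5244,5.82°,3.8912) → tip=(2.7559,0.2809,1.7004)
cmd 2: set κ=0.1987 → (κ,φ,ℓ)=(0.1987,5.82°,3.8912) → tip=(1.4235,0.1451,3.5149)
cmd 3: set ℓ=0.8673 → (κ,φ,ℓ)=(0.1987,5.82°,0.8673) → tip=(0.0742,0.0076,0.8630)

0.074 0.008 0.863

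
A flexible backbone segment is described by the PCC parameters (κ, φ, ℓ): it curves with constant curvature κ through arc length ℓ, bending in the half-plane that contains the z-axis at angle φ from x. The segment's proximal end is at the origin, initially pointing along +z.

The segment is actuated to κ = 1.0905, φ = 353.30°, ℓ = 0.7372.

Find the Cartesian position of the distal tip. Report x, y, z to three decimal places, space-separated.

θ = κ·ℓ = 1.0905 × 0.7372 = 0.80392 rad
ρ = (1 − cos θ)/κ = (1 − 0.69389)/1.0905 = 0.28070
z = sin θ / κ = 0.72008/1.0905 = 0.66032
x = ρ cos φ = 0.28070 × cos(353.30°) = 0.27879
y = ρ sin φ = 0.28070 × sin(353.30°) = -0.03275

0.279 -0.033 0.660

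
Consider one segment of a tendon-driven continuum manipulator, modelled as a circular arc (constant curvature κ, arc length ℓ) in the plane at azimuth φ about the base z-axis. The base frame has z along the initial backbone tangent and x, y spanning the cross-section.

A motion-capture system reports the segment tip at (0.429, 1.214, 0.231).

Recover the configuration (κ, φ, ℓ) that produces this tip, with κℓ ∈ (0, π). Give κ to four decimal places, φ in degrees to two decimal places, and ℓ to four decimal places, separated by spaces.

ρ = √(x²+y²) = √(0.429² + 1.214²) = 1.28757
φ = atan2(y, x) mod 360° = atan2(1.214, 0.429) = 70.5377°
|p|² = ρ² + z² = 1.28757² + 0.231² = 1.71120
κ = 2ρ / |p|² = 2×1.28757 / 1.71120 = 1.50488
θ = 2·atan2(ρ, z) = 2·atan2(1.28757, 0.231) = 2.78655 rad
ℓ = θ/κ = 2.78655/1.50488 = 1.85168

1.5049 70.54 1.8517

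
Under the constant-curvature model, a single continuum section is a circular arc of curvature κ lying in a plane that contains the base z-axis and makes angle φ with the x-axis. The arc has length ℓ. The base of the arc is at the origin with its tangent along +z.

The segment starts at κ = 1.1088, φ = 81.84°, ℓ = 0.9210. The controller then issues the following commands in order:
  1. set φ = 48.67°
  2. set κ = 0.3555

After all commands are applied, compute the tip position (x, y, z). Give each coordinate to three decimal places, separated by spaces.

0.099 0.112 0.905

initial: κ=1.1088, φ=81.84°, ℓ=0.9210
cmd 1: set φ=48.67° → (κ,φ,ℓ)=(1.1088,48.67°,0.9210) → tip=(0.2845,0.3235,0.7691)
cmd 2: set κ=0.3555 → (κ,φ,ℓ)=(0.3555,48.67°,0.9210) → tip=(0.0987,0.1122,0.9046)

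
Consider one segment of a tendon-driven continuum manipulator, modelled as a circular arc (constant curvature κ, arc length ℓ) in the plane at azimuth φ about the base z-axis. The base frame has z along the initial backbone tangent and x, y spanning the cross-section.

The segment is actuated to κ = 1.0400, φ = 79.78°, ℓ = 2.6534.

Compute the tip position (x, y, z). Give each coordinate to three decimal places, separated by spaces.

θ = κ·ℓ = 1.0400 × 2.6534 = 2.75954 rad
ρ = (1 − cos θ)/κ = (1 − -0.92790)/1.0400 = 1.85375
z = sin θ / κ = 0.37283/1.0400 = 0.35849
x = ρ cos φ = 1.85375 × cos(79.78°) = 0.32891
y = ρ sin φ = 1.85375 × sin(79.78°) = 1.82434

0.329 1.824 0.358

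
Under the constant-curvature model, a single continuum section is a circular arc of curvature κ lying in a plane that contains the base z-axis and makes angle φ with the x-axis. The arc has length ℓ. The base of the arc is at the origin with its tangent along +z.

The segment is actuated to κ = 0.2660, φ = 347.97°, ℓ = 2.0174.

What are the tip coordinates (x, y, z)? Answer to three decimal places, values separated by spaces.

θ = κ·ℓ = 0.2660 × 2.0174 = 0.53663 rad
ρ = (1 − cos θ)/κ = (1 − 0.85944)/0.2660 = 0.52843
z = sin θ / κ = 0.51124/0.2660 = 1.92196
x = ρ cos φ = 0.52843 × cos(347.97°) = 0.51683
y = ρ sin φ = 0.52843 × sin(347.97°) = -0.11014

0.517 -0.110 1.922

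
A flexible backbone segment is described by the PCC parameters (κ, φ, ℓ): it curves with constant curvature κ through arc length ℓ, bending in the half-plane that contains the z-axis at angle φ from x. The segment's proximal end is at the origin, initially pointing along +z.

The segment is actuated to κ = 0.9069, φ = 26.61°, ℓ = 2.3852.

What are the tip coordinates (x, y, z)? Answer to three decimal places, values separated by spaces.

θ = κ·ℓ = 0.9069 × 2.3852 = 2.16314 rad
ρ = (1 − cos θ)/κ = (1 − -0.55831)/0.9069 = 1.71828
z = sin θ / κ = 0.82964/0.9069 = 0.91480
x = ρ cos φ = 1.71828 × cos(26.61°) = 1.53627
y = ρ sin φ = 1.71828 × sin(26.61°) = 0.76964

1.536 0.770 0.915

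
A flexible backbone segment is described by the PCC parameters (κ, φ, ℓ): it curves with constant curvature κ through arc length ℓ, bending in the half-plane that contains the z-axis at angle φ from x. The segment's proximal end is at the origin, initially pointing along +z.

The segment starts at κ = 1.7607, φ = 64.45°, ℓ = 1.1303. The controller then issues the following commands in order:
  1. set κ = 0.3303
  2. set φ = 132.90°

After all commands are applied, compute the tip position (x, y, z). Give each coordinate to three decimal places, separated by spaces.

-0.142 0.153 1.104

initial: κ=1.7607, φ=64.45°, ℓ=1.1303
cmd 1: set κ=0.3303 → (κ,φ,ℓ)=(0.3303,64.45°,1.1303) → tip=(0.0899,0.1882,1.1042)
cmd 2: set φ=132.90° → (κ,φ,ℓ)=(0.3303,132.90°,1.1303) → tip=(-0.1420,0.1528,1.1042)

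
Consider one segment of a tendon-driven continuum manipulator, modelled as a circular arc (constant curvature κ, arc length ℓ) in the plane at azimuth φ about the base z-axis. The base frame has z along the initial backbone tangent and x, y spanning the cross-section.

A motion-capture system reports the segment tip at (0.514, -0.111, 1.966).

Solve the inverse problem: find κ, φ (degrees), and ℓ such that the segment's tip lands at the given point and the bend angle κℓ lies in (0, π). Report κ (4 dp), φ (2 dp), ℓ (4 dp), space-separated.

ρ = √(x²+y²) = √(0.514² + -0.111²) = 0.52585
φ = atan2(y, x) mod 360° = atan2(-0.111, 0.514) = 347.8139°
|p|² = ρ² + z² = 0.52585² + 1.966² = 4.14167
κ = 2ρ / |p|² = 2×0.52585 / 4.14167 = 0.25393
θ = 2·atan2(ρ, z) = 2·atan2(0.52585, 1.966) = 0.52271 rad
ℓ = θ/κ = 0.52271/0.25393 = 2.05846

0.2539 347.81 2.0585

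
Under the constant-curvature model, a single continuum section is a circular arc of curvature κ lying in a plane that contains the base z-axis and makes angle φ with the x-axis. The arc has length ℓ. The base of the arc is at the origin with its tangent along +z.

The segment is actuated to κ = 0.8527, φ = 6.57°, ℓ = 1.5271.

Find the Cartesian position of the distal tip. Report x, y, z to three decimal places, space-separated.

θ = κ·ℓ = 0.8527 × 1.5271 = 1.30216 rad
ρ = (1 − cos θ)/κ = (1 − 0.26542)/0.8527 = 0.86148
z = sin θ / κ = 0.96413/0.8527 = 1.13068
x = ρ cos φ = 0.86148 × cos(6.57°) = 0.85582
y = ρ sin φ = 0.86148 × sin(6.57°) = 0.09857

0.856 0.099 1.131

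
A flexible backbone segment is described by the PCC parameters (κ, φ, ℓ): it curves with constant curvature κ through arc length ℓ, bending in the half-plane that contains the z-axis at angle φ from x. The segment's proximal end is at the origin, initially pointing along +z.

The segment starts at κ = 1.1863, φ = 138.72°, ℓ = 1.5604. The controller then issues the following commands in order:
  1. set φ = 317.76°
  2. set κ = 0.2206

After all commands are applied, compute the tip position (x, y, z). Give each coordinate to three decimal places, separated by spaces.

initial: κ=1.1863, φ=138.72°, ℓ=1.5604
cmd 1: set φ=317.76° → (κ,φ,ℓ)=(1.1863,317.76°,1.5604) → tip=(0.7967,-0.7234,0.8101)
cmd 2: set κ=0.2206 → (κ,φ,ℓ)=(0.2206,317.76°,1.5604) → tip=(0.1969,-0.1788,1.5298)

0.197 -0.179 1.530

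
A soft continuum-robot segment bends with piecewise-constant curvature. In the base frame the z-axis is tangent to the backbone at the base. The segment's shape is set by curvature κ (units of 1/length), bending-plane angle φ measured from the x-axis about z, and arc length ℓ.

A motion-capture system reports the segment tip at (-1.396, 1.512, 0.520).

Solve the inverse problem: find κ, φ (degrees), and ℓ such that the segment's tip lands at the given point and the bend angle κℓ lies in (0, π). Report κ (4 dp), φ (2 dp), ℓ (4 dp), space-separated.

ρ = √(x²+y²) = √(-1.396² + 1.512²) = 2.05790
φ = atan2(y, x) mod 360° = atan2(1.512, -1.396) = 132.7157°
|p|² = ρ² + z² = 2.05790² + 0.520² = 4.50536
κ = 2ρ / |p|² = 2×2.05790 / 4.50536 = 0.91353
θ = 2·atan2(ρ, z) = 2·atan2(2.05790, 0.520) = 2.64659 rad
ℓ = θ/κ = 2.64659/0.91353 = 2.89708

0.9135 132.72 2.8971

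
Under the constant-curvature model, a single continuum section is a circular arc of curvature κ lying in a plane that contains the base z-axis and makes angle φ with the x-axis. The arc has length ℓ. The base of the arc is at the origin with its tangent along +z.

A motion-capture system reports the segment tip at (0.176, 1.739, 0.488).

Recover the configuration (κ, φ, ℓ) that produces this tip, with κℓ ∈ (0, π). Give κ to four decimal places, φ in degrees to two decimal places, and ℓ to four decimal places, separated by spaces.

ρ = √(x²+y²) = √(0.176² + 1.739²) = 1.74788
φ = atan2(y, x) mod 360° = atan2(1.739, 0.176) = 84.2209°
|p|² = ρ² + z² = 1.74788² + 0.488² = 3.29324
κ = 2ρ / |p|² = 2×1.74788 / 3.29324 = 1.06150
θ = 2·atan2(ρ, z) = 2·atan2(1.74788, 0.488) = 2.59707 rad
ℓ = θ/κ = 2.59707/1.06150 = 2.44661

1.0615 84.22 2.4466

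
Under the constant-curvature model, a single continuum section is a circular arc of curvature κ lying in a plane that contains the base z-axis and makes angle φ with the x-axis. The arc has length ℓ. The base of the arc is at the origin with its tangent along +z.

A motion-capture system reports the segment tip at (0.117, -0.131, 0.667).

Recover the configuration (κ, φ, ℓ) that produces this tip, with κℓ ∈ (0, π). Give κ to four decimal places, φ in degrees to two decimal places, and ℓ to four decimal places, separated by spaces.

0.7384 311.77 0.6974

ρ = √(x²+y²) = √(0.117² + -0.131²) = 0.17564
φ = atan2(y, x) mod 360° = atan2(-0.131, 0.117) = 311.7690°
|p|² = ρ² + z² = 0.17564² + 0.667² = 0.47574
κ = 2ρ / |p|² = 2×0.17564 / 0.47574 = 0.73840
θ = 2·atan2(ρ, z) = 2·atan2(0.17564, 0.667) = 0.51497 rad
ℓ = θ/κ = 0.51497/0.73840 = 0.69742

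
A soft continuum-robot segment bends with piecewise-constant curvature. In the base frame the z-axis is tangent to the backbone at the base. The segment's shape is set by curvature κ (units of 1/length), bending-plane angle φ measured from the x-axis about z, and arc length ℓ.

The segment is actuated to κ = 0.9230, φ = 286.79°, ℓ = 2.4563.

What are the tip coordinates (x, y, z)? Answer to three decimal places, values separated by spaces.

θ = κ·ℓ = 0.9230 × 2.4563 = 2.26716 rad
ρ = (1 − cos θ)/κ = (1 − -0.64144)/0.9230 = 1.77837
z = sin θ / κ = 0.76718/0.9230 = 0.83118
x = ρ cos φ = 1.77837 × cos(286.79°) = 0.51371
y = ρ sin φ = 1.77837 × sin(286.79°) = -1.70256

0.514 -1.703 0.831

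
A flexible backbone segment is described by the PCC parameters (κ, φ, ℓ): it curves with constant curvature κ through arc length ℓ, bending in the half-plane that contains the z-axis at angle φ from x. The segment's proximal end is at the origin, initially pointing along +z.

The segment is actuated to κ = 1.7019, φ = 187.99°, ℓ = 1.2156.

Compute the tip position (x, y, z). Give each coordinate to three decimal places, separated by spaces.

θ = κ·ℓ = 1.7019 × 1.2156 = 2.06883 rad
ρ = (1 − cos θ)/κ = (1 − -0.47770)/1.7019 = 0.86826
z = sin θ / κ = 0.87852/1.7019 = 0.51620
x = ρ cos φ = 0.86826 × cos(187.99°) = -0.85984
y = ρ sin φ = 0.86826 × sin(187.99°) = -0.12069

-0.860 -0.121 0.516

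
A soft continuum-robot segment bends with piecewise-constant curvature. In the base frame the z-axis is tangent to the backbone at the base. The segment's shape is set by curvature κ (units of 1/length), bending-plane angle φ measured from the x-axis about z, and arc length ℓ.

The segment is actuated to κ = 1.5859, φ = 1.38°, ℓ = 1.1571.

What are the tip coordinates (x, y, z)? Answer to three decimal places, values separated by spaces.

θ = κ·ℓ = 1.5859 × 1.1571 = 1.83504 rad
ρ = (1 − cos θ)/κ = (1 − -0.26118)/1.5859 = 0.79525
z = sin θ / κ = 0.96529/1.5859 = 0.60867
x = ρ cos φ = 0.79525 × cos(1.38°) = 0.79502
y = ρ sin φ = 0.79525 × sin(1.38°) = 0.01915

0.795 0.019 0.609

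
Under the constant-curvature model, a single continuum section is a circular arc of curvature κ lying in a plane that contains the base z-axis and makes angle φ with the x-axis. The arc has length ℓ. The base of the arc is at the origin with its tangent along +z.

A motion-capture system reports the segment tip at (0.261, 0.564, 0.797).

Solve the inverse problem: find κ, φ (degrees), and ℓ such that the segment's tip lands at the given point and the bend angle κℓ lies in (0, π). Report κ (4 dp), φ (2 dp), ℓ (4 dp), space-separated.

1.2169 65.17 1.0885

ρ = √(x²+y²) = √(0.261² + 0.564²) = 0.62146
φ = atan2(y, x) mod 360° = atan2(0.564, 0.261) = 65.1669°
|p|² = ρ² + z² = 0.62146² + 0.797² = 1.02143
κ = 2ρ / |p|² = 2×0.62146 / 1.02143 = 1.21685
θ = 2·atan2(ρ, z) = 2·atan2(0.62146, 0.797) = 1.32455 rad
ℓ = θ/κ = 1.32455/1.21685 = 1.08850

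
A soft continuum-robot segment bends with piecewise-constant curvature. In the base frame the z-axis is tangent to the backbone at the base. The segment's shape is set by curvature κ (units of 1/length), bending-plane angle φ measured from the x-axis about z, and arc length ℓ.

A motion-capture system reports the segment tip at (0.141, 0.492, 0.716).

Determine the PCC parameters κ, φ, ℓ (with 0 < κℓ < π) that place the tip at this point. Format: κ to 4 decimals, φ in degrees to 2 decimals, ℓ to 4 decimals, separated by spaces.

1.3215 74.01 0.9393

ρ = √(x²+y²) = √(0.141² + 0.492²) = 0.51181
φ = atan2(y, x) mod 360° = atan2(0.492, 0.141) = 74.0085°
|p|² = ρ² + z² = 0.51181² + 0.716² = 0.77460
κ = 2ρ / |p|² = 2×0.51181 / 0.77460 = 1.32147
θ = 2·atan2(ρ, z) = 2·atan2(0.51181, 0.716) = 1.24120 rad
ℓ = θ/κ = 1.24120/1.32147 = 0.93925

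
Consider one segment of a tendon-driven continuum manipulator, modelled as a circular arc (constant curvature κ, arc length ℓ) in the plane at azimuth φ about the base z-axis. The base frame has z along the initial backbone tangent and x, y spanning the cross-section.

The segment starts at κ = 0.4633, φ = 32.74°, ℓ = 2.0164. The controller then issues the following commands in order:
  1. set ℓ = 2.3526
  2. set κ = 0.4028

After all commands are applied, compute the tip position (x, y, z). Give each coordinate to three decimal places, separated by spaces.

initial: κ=0.4633, φ=32.74°, ℓ=2.0164
cmd 1: set ℓ=2.3526 → (κ,φ,ℓ)=(0.4633,32.74°,2.3526) → tip=(0.9758,0.6274,1.9137)
cmd 2: set κ=0.4028 → (κ,φ,ℓ)=(0.4028,32.74°,2.3526) → tip=(0.8695,0.5591,2.0160)

0.870 0.559 2.016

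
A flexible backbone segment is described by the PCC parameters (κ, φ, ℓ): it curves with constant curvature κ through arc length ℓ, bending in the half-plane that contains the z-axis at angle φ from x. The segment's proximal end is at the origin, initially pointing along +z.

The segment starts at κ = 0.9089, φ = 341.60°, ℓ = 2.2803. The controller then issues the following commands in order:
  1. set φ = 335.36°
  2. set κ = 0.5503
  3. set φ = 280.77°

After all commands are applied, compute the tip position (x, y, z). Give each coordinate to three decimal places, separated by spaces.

0.234 -1.230 1.727

initial: κ=0.9089, φ=341.60°, ℓ=2.2803
cmd 1: set φ=335.36° → (κ,φ,ℓ)=(0.9089,335.36°,2.2803) → tip=(1.4811,-0.6793,0.9646)
cmd 2: set κ=0.5503 → (κ,φ,ℓ)=(0.5503,335.36°,2.2803) → tip=(1.1385,-0.5222,1.7272)
cmd 3: set φ=280.77° → (κ,φ,ℓ)=(0.5503,280.77°,2.2803) → tip=(0.2341,-1.2305,1.7272)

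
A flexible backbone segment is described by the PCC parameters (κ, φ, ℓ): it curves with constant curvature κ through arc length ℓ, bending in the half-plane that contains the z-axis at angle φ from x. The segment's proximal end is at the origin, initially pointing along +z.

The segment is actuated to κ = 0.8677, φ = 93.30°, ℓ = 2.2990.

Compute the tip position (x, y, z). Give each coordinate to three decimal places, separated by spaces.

θ = κ·ℓ = 0.8677 × 2.2990 = 1.99484 rad
ρ = (1 − cos θ)/κ = (1 − -0.41145)/0.8677 = 1.62666
z = sin θ / κ = 0.91143/0.8677 = 1.05040
x = ρ cos φ = 1.62666 × cos(93.30°) = -0.09364
y = ρ sin φ = 1.62666 × sin(93.30°) = 1.62396

-0.094 1.624 1.050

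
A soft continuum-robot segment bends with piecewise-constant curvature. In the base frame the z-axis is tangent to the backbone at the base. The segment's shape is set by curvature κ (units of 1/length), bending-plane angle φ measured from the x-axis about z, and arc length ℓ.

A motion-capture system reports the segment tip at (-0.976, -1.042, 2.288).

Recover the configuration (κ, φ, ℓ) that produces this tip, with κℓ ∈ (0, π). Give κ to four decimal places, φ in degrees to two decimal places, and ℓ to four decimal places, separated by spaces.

ρ = √(x²+y²) = √(-0.976² + -1.042²) = 1.42770
φ = atan2(y, x) mod 360° = atan2(-1.042, -0.976) = 226.8732°
|p|² = ρ² + z² = 1.42770² + 2.288² = 7.27328
κ = 2ρ / |p|² = 2×1.42770 / 7.27328 = 0.39259
θ = 2·atan2(ρ, z) = 2·atan2(1.42770, 2.288) = 1.11576 rad
ℓ = θ/κ = 1.11576/0.39259 = 2.84205

0.3926 226.87 2.8420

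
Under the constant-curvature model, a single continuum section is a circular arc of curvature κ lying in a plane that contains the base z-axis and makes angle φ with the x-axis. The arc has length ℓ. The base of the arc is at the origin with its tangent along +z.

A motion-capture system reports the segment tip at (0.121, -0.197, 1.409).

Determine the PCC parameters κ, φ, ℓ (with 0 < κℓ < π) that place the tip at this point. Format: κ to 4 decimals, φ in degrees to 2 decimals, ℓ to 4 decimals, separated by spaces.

ρ = √(x²+y²) = √(0.121² + -0.197²) = 0.23119
φ = atan2(y, x) mod 360° = atan2(-0.197, 0.121) = 301.5588°
|p|² = ρ² + z² = 0.23119² + 1.409² = 2.03873
κ = 2ρ / |p|² = 2×0.23119 / 2.03873 = 0.22680
θ = 2·atan2(ρ, z) = 2·atan2(0.23119, 1.409) = 0.32527 rad
ℓ = θ/κ = 0.32527/0.22680 = 1.43416

0.2268 301.56 1.4342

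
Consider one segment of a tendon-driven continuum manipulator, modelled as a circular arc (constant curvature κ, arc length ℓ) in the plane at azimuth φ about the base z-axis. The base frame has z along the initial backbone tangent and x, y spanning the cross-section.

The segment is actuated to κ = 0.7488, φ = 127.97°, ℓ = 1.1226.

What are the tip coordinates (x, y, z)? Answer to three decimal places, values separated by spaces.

-0.274 0.351 0.995

θ = κ·ℓ = 0.7488 × 1.1226 = 0.84060 rad
ρ = (1 − cos θ)/κ = (1 − 0.66701)/0.7488 = 0.44469
z = sin θ / κ = 0.74505/0.7488 = 0.99499
x = ρ cos φ = 0.44469 × cos(127.97°) = -0.27360
y = ρ sin φ = 0.44469 × sin(127.97°) = 0.35057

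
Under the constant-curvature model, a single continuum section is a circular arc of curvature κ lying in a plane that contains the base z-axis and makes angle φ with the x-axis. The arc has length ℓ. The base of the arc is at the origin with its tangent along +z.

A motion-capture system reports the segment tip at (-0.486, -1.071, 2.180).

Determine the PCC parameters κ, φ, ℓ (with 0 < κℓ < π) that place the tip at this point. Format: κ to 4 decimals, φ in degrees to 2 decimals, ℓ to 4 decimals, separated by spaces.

ρ = √(x²+y²) = √(-0.486² + -1.071²) = 1.17611
φ = atan2(y, x) mod 360° = atan2(-1.071, -0.486) = 245.5923°
|p|² = ρ² + z² = 1.17611² + 2.180² = 6.13564
κ = 2ρ / |p|² = 2×1.17611 / 6.13564 = 0.38337
θ = 2·atan2(ρ, z) = 2·atan2(1.17611, 2.180) = 0.98949 rad
ℓ = θ/κ = 0.98949/0.38337 = 2.58104

0.3834 245.59 2.5810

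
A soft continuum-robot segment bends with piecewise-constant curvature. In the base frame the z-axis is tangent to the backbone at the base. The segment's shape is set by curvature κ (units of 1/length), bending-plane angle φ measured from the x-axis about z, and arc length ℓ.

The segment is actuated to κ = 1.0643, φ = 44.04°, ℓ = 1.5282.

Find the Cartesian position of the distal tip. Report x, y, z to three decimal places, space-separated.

0.713 0.690 0.938

θ = κ·ℓ = 1.0643 × 1.5282 = 1.62646 rad
ρ = (1 − cos θ)/κ = (1 − -0.05564)/1.0643 = 0.99186
z = sin θ / κ = 0.99845/1.0643 = 0.93813
x = ρ cos φ = 0.99186 × cos(44.04°) = 0.71300
y = ρ sin φ = 0.99186 × sin(44.04°) = 0.68950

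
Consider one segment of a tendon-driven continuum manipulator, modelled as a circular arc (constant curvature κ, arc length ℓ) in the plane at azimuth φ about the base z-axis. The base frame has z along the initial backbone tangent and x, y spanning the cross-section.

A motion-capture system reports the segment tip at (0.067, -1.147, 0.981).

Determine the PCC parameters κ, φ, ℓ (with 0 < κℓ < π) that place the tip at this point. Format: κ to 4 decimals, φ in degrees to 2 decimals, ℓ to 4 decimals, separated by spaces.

1.0068 273.34 1.7166

ρ = √(x²+y²) = √(0.067² + -1.147²) = 1.14896
φ = atan2(y, x) mod 360° = atan2(-1.147, 0.067) = 273.3430°
|p|² = ρ² + z² = 1.14896² + 0.981² = 2.28246
κ = 2ρ / |p|² = 2×1.14896 / 2.28246 = 1.00677
θ = 2·atan2(ρ, z) = 2·atan2(1.14896, 0.981) = 1.72818 rad
ℓ = θ/κ = 1.72818/1.00677 = 1.71656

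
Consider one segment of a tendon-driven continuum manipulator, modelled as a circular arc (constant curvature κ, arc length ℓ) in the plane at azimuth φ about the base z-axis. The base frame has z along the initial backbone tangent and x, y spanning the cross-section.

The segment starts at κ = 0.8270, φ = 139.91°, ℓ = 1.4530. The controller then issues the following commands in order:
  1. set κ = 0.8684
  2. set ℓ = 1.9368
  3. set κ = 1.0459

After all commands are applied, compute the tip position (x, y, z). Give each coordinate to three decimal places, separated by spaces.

-1.053 0.886 0.859

initial: κ=0.8270, φ=139.91°, ℓ=1.4530
cmd 1: set κ=0.8684 → (κ,φ,ℓ)=(0.8684,139.91°,1.4530) → tip=(-0.6131,0.5161,1.0970)
cmd 2: set ℓ=1.9368 → (κ,φ,ℓ)=(0.8684,139.91°,1.9368) → tip=(-0.9787,0.8238,1.1444)
cmd 3: set κ=1.0459 → (κ,φ,ℓ)=(1.0459,139.91°,1.9368) → tip=(-1.0528,0.8863,0.8589)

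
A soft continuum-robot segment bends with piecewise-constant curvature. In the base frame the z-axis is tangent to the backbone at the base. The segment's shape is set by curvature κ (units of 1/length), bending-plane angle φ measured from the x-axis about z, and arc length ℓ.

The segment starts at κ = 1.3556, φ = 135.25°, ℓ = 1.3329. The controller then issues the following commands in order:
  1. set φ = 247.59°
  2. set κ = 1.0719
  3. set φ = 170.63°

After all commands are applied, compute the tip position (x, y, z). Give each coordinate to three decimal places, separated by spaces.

initial: κ=1.3556, φ=135.25°, ℓ=1.3329
cmd 1: set φ=247.59° → (κ,φ,ℓ)=(1.3556,247.59°,1.3329) → tip=(-0.3470,-0.8415,0.7172)
cmd 2: set κ=1.0719 → (κ,φ,ℓ)=(1.0719,247.59°,1.3329) → tip=(-0.3053,-0.7404,0.9235)
cmd 3: set φ=170.63° → (κ,φ,ℓ)=(1.0719,170.63°,1.3329) → tip=(-0.7902,0.1304,0.9235)

-0.790 0.130 0.924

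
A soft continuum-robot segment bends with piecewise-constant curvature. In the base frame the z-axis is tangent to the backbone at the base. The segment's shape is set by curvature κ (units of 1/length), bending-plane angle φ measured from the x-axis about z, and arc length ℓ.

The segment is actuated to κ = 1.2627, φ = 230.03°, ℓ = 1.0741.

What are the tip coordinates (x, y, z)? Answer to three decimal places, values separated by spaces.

θ = κ·ℓ = 1.2627 × 1.0741 = 1.35627 rad
ρ = (1 − cos θ)/κ = (1 − 0.21289)/1.2627 = 0.62336
z = sin θ / κ = 0.97708/1.2627 = 0.77380
x = ρ cos φ = 0.62336 × cos(230.03°) = -0.40044
y = ρ sin φ = 0.62336 × sin(230.03°) = -0.47773

-0.400 -0.478 0.774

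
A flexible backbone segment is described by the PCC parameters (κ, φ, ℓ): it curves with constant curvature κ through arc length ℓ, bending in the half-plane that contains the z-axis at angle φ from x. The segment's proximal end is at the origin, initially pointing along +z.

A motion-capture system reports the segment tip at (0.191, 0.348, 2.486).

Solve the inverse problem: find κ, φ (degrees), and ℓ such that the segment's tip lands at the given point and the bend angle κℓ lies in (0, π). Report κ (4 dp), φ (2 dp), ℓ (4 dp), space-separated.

ρ = √(x²+y²) = √(0.191² + 0.348²) = 0.39697
φ = atan2(y, x) mod 360° = atan2(0.348, 0.191) = 61.2398°
|p|² = ρ² + z² = 0.39697² + 2.486² = 6.33778
κ = 2ρ / |p|² = 2×0.39697 / 6.33778 = 0.12527
θ = 2·atan2(ρ, z) = 2·atan2(0.39697, 2.486) = 0.31669 rad
ℓ = θ/κ = 0.31669/0.12527 = 2.52805

0.1253 61.24 2.5280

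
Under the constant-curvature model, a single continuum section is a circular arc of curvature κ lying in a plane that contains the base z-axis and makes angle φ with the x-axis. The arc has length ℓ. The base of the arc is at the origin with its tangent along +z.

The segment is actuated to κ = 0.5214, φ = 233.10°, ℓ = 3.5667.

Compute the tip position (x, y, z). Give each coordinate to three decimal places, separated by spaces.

-1.480 -1.971 1.838

θ = κ·ℓ = 0.5214 × 3.5667 = 1.85968 rad
ρ = (1 − cos θ)/κ = (1 − -0.28488)/0.5214 = 2.46429
z = sin θ / κ = 0.95856/0.5214 = 1.83844
x = ρ cos φ = 2.46429 × cos(233.10°) = -1.47961
y = ρ sin φ = 2.46429 × sin(233.10°) = -1.97065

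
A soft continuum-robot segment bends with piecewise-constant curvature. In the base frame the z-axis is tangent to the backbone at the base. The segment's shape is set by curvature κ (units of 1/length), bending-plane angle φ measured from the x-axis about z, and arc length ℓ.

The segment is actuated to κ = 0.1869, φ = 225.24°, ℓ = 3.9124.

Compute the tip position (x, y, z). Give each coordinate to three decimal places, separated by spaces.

-0.963 -0.971 3.573

θ = κ·ℓ = 0.1869 × 3.9124 = 0.73123 rad
ρ = (1 − cos θ)/κ = (1 − 0.74436)/0.1869 = 1.36782
z = sin θ / κ = 0.66778/0.1869 = 3.57295
x = ρ cos φ = 1.36782 × cos(225.24°) = -0.96313
y = ρ sin φ = 1.36782 × sin(225.24°) = -0.97123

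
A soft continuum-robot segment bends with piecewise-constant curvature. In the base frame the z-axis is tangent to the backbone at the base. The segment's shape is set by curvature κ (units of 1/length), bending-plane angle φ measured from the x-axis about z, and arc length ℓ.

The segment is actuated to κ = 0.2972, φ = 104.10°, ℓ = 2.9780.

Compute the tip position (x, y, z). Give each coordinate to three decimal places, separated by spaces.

-0.301 1.197 2.604

θ = κ·ℓ = 0.2972 × 2.9780 = 0.88506 rad
ρ = (1 − cos θ)/κ = (1 − 0.63324)/0.2972 = 1.23404
z = sin θ / κ = 0.77395/0.2972 = 2.60415
x = ρ cos φ = 1.23404 × cos(104.10°) = -0.30063
y = ρ sin φ = 1.23404 × sin(104.10°) = 1.19687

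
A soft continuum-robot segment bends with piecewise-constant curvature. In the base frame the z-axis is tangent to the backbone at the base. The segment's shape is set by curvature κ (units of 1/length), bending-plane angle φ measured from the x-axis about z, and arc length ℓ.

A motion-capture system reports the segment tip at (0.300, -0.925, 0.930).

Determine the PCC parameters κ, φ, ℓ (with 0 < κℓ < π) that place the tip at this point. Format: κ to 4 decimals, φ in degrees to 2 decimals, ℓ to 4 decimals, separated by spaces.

ρ = √(x²+y²) = √(0.300² + -0.925²) = 0.97243
φ = atan2(y, x) mod 360° = atan2(-0.925, 0.300) = 287.9691°
|p|² = ρ² + z² = 0.97243² + 0.930² = 1.81053
κ = 2ρ / |p|² = 2×0.97243 / 1.81053 = 1.07420
θ = 2·atan2(ρ, z) = 2·atan2(0.97243, 0.930) = 1.61540 rad
ℓ = θ/κ = 1.61540/1.07420 = 1.50382

1.0742 287.97 1.5038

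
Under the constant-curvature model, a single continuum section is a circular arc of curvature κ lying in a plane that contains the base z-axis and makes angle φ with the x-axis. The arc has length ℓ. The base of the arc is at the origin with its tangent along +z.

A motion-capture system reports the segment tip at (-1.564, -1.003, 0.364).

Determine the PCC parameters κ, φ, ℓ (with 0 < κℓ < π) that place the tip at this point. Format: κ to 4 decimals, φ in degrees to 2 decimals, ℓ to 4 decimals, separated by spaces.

1.0366 212.67 2.6573

ρ = √(x²+y²) = √(-1.564² + -1.003²) = 1.85798
φ = atan2(y, x) mod 360° = atan2(-1.003, -1.564) = 212.6722°
|p|² = ρ² + z² = 1.85798² + 0.364² = 3.58460
κ = 2ρ / |p|² = 2×1.85798 / 3.58460 = 1.03665
θ = 2·atan2(ρ, z) = 2·atan2(1.85798, 0.364) = 2.75467 rad
ℓ = θ/κ = 2.75467/1.03665 = 2.65729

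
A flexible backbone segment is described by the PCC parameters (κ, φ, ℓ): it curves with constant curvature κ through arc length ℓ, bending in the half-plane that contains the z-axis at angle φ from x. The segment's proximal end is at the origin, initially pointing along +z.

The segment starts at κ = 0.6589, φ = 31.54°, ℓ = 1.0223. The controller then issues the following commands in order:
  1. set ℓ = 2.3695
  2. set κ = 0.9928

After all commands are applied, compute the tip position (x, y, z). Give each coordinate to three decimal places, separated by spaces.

initial: κ=0.6589, φ=31.54°, ℓ=1.0223
cmd 1: set ℓ=2.3695 → (κ,φ,ℓ)=(0.6589,31.54°,2.3695) → tip=(1.2812,0.7863,1.5176)
cmd 2: set κ=0.9928 → (κ,φ,ℓ)=(0.9928,31.54°,2.3695) → tip=(1.4632,0.8981,0.7149)

1.463 0.898 0.715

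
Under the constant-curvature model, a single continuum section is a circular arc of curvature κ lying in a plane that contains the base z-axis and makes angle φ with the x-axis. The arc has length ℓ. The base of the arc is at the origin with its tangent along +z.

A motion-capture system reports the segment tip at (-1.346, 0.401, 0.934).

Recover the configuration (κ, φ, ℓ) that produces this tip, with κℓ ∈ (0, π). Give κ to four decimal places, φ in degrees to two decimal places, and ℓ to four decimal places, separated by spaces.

ρ = √(x²+y²) = √(-1.346² + 0.401²) = 1.40446
φ = atan2(y, x) mod 360° = atan2(0.401, -1.346) = 163.4102°
|p|² = ρ² + z² = 1.40446² + 0.934² = 2.84487
κ = 2ρ / |p|² = 2×1.40446 / 2.84487 = 0.98736
θ = 2·atan2(ρ, z) = 2·atan2(1.40446, 0.934) = 1.96787 rad
ℓ = θ/κ = 1.96787/0.98736 = 1.99305

0.9874 163.41 1.9930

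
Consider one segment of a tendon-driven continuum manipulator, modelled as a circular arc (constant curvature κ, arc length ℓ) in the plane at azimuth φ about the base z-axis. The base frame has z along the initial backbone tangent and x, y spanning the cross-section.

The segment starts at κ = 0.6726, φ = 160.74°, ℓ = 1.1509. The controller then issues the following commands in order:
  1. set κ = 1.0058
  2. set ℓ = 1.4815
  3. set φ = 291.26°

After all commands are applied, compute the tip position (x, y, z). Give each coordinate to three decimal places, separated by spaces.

0.331 -0.852 0.991

initial: κ=0.6726, φ=160.74°, ℓ=1.1509
cmd 1: set κ=1.0058 → (κ,φ,ℓ)=(1.0058,160.74°,1.1509) → tip=(-0.5617,0.1963,0.9106)
cmd 2: set ℓ=1.4815 → (κ,φ,ℓ)=(1.0058,160.74°,1.4815) → tip=(-0.8629,0.3015,0.9910)
cmd 3: set φ=291.26° → (κ,φ,ℓ)=(1.0058,291.26°,1.4815) → tip=(0.3314,-0.8519,0.9910)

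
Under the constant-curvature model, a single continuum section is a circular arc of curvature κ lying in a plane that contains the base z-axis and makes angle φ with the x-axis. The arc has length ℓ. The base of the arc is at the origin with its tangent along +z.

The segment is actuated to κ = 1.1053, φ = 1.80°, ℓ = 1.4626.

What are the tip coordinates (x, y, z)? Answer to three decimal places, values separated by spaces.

0.946 0.030 0.904

θ = κ·ℓ = 1.1053 × 1.4626 = 1.61661 rad
ρ = (1 − cos θ)/κ = (1 − -0.04580)/1.1053 = 0.94617
z = sin θ / κ = 0.99895/1.1053 = 0.90378
x = ρ cos φ = 0.94617 × cos(1.80°) = 0.94570
y = ρ sin φ = 0.94617 × sin(1.80°) = 0.02972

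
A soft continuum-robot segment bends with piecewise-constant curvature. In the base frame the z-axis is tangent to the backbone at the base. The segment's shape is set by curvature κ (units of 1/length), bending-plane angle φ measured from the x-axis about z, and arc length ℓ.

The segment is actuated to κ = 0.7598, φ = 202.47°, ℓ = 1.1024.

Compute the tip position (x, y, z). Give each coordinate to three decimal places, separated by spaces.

θ = κ·ℓ = 0.7598 × 1.1024 = 0.83760 rad
ρ = (1 − cos θ)/κ = (1 − 0.66925)/0.7598 = 0.43532
z = sin θ / κ = 0.74304/0.7598 = 0.97794
x = ρ cos φ = 0.43532 × cos(202.47°) = -0.40227
y = ρ sin φ = 0.43532 × sin(202.47°) = -0.16638

-0.402 -0.166 0.978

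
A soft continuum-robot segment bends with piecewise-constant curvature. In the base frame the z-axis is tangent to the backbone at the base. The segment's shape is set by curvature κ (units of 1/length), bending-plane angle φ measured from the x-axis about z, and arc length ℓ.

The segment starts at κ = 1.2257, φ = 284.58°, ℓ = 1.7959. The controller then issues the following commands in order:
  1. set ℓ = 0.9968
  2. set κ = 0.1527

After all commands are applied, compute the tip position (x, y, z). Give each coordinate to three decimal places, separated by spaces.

0.019 -0.073 0.993

initial: κ=1.2257, φ=284.58°, ℓ=1.7959
cmd 1: set ℓ=0.9968 → (κ,φ,ℓ)=(1.2257,284.58°,0.9968) → tip=(0.1351,-0.5196,0.7667)
cmd 2: set κ=0.1527 → (κ,φ,ℓ)=(0.1527,284.58°,0.9968) → tip=(0.0191,-0.0733,0.9930)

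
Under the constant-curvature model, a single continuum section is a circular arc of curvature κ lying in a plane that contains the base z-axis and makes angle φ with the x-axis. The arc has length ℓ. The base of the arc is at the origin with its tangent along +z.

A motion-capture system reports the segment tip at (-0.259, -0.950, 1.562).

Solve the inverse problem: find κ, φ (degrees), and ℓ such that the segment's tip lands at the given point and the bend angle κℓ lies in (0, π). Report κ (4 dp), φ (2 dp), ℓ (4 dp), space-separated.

0.5776 254.75 1.9475

ρ = √(x²+y²) = √(-0.259² + -0.950²) = 0.98467
φ = atan2(y, x) mod 360° = atan2(-0.950, -0.259) = 254.7500°
|p|² = ρ² + z² = 0.98467² + 1.562² = 3.40943
κ = 2ρ / |p|² = 2×0.98467 / 3.40943 = 0.57762
θ = 2·atan2(ρ, z) = 2·atan2(0.98467, 1.562) = 1.12494 rad
ℓ = θ/κ = 1.12494/0.57762 = 1.94754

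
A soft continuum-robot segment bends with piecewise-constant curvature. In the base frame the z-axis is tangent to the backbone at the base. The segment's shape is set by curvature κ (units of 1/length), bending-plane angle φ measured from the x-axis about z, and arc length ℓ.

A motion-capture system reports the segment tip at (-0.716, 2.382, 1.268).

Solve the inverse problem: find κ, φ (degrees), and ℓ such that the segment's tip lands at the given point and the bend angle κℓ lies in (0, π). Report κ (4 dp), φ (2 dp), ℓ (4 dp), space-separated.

0.6382 106.73 3.4450

ρ = √(x²+y²) = √(-0.716² + 2.382²) = 2.48728
φ = atan2(y, x) mod 360° = atan2(2.382, -0.716) = 106.7301°
|p|² = ρ² + z² = 2.48728² + 1.268² = 7.79440
κ = 2ρ / |p|² = 2×2.48728 / 7.79440 = 0.63822
θ = 2·atan2(ρ, z) = 2·atan2(2.48728, 1.268) = 2.19869 rad
ℓ = θ/κ = 2.19869/0.63822 = 3.44502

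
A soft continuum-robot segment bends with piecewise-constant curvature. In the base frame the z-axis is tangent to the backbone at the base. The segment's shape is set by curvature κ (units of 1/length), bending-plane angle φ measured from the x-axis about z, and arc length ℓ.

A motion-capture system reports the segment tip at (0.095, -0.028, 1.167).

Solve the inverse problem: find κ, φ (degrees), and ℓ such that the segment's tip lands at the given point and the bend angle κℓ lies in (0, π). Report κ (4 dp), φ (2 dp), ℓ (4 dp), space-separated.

0.1444 343.58 1.1726

ρ = √(x²+y²) = √(0.095² + -0.028²) = 0.09904
φ = atan2(y, x) mod 360° = atan2(-0.028, 0.095) = 343.5778°
|p|² = ρ² + z² = 0.09904² + 1.167² = 1.37170
κ = 2ρ / |p|² = 2×0.09904 / 1.37170 = 0.14441
θ = 2·atan2(ρ, z) = 2·atan2(0.09904, 1.167) = 0.16933 rad
ℓ = θ/κ = 0.16933/0.14441 = 1.17260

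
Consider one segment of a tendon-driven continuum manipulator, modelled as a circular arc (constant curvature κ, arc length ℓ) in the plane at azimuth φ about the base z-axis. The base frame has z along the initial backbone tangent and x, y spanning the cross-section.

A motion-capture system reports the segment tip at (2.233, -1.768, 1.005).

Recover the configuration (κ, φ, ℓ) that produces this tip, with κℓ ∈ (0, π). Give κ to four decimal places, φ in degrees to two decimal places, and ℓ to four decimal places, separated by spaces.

ρ = √(x²+y²) = √(2.233² + -1.768²) = 2.84818
φ = atan2(y, x) mod 360° = atan2(-1.768, 2.233) = 321.6292°
|p|² = ρ² + z² = 2.84818² + 1.005² = 9.12214
κ = 2ρ / |p|² = 2×2.84818 / 9.12214 = 0.62445
θ = 2·atan2(ρ, z) = 2·atan2(2.84818, 1.005) = 2.46316 rad
ℓ = θ/κ = 2.46316/0.62445 = 3.94450

0.6245 321.63 3.9445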